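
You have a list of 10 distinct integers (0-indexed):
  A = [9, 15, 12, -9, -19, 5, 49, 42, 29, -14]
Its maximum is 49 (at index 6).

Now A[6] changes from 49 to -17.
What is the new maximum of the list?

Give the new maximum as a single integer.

Answer: 42

Derivation:
Old max = 49 (at index 6)
Change: A[6] 49 -> -17
Changed element WAS the max -> may need rescan.
  Max of remaining elements: 42
  New max = max(-17, 42) = 42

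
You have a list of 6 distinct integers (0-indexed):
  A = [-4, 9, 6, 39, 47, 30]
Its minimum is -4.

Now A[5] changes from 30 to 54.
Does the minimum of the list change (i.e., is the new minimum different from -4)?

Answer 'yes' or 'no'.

Answer: no

Derivation:
Old min = -4
Change: A[5] 30 -> 54
Changed element was NOT the min; min changes only if 54 < -4.
New min = -4; changed? no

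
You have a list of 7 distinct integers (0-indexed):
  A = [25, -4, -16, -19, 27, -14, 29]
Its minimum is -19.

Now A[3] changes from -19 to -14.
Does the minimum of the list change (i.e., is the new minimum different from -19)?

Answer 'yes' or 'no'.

Answer: yes

Derivation:
Old min = -19
Change: A[3] -19 -> -14
Changed element was the min; new min must be rechecked.
New min = -16; changed? yes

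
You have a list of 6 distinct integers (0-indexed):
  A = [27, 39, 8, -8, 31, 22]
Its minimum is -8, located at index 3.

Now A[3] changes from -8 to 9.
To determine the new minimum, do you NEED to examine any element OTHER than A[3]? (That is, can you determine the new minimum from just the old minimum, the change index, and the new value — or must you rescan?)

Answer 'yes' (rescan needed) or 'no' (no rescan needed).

Old min = -8 at index 3
Change at index 3: -8 -> 9
Index 3 WAS the min and new value 9 > old min -8. Must rescan other elements to find the new min.
Needs rescan: yes

Answer: yes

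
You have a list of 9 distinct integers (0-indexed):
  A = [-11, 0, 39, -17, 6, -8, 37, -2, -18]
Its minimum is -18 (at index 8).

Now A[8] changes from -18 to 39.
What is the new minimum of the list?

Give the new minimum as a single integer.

Old min = -18 (at index 8)
Change: A[8] -18 -> 39
Changed element WAS the min. Need to check: is 39 still <= all others?
  Min of remaining elements: -17
  New min = min(39, -17) = -17

Answer: -17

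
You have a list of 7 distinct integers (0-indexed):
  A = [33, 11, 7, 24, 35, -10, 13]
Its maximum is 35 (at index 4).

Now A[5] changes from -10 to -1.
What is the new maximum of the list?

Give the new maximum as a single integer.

Old max = 35 (at index 4)
Change: A[5] -10 -> -1
Changed element was NOT the old max.
  New max = max(old_max, new_val) = max(35, -1) = 35

Answer: 35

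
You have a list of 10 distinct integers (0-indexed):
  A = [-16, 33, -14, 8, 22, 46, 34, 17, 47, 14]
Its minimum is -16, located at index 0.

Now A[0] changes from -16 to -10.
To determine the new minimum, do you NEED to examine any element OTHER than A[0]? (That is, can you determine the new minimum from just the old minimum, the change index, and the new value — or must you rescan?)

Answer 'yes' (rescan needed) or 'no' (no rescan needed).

Answer: yes

Derivation:
Old min = -16 at index 0
Change at index 0: -16 -> -10
Index 0 WAS the min and new value -10 > old min -16. Must rescan other elements to find the new min.
Needs rescan: yes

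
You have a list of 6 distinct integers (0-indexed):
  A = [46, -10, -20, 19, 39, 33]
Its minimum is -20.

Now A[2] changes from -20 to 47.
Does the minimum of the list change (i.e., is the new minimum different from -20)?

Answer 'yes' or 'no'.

Old min = -20
Change: A[2] -20 -> 47
Changed element was the min; new min must be rechecked.
New min = -10; changed? yes

Answer: yes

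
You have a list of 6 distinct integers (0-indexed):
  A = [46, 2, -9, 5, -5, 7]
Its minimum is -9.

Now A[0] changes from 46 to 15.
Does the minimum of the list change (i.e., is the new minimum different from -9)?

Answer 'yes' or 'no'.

Old min = -9
Change: A[0] 46 -> 15
Changed element was NOT the min; min changes only if 15 < -9.
New min = -9; changed? no

Answer: no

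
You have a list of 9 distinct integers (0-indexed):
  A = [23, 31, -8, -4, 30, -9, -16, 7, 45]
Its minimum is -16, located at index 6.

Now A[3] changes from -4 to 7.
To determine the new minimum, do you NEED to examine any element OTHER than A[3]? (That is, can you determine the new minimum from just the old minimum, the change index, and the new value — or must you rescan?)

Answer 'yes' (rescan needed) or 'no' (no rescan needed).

Answer: no

Derivation:
Old min = -16 at index 6
Change at index 3: -4 -> 7
Index 3 was NOT the min. New min = min(-16, 7). No rescan of other elements needed.
Needs rescan: no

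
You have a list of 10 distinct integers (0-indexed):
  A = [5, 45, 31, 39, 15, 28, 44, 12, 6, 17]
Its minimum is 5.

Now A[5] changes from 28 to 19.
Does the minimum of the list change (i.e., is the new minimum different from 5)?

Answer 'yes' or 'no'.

Answer: no

Derivation:
Old min = 5
Change: A[5] 28 -> 19
Changed element was NOT the min; min changes only if 19 < 5.
New min = 5; changed? no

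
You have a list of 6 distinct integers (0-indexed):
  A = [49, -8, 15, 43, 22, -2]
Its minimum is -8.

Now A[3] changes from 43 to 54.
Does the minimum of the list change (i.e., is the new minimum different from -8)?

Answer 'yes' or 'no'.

Answer: no

Derivation:
Old min = -8
Change: A[3] 43 -> 54
Changed element was NOT the min; min changes only if 54 < -8.
New min = -8; changed? no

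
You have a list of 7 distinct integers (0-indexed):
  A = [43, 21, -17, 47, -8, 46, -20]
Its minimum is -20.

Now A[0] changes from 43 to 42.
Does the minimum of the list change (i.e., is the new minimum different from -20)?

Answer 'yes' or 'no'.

Old min = -20
Change: A[0] 43 -> 42
Changed element was NOT the min; min changes only if 42 < -20.
New min = -20; changed? no

Answer: no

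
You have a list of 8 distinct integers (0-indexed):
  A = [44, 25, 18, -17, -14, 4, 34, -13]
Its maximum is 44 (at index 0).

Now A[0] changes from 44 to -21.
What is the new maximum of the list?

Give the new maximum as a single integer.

Answer: 34

Derivation:
Old max = 44 (at index 0)
Change: A[0] 44 -> -21
Changed element WAS the max -> may need rescan.
  Max of remaining elements: 34
  New max = max(-21, 34) = 34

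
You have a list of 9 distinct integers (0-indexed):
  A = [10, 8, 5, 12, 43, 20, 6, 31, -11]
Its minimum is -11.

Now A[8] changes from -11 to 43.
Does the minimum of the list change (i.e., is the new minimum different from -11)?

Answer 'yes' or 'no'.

Answer: yes

Derivation:
Old min = -11
Change: A[8] -11 -> 43
Changed element was the min; new min must be rechecked.
New min = 5; changed? yes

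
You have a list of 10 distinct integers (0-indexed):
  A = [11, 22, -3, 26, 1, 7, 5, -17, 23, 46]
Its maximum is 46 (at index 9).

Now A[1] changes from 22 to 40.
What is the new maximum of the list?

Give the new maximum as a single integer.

Old max = 46 (at index 9)
Change: A[1] 22 -> 40
Changed element was NOT the old max.
  New max = max(old_max, new_val) = max(46, 40) = 46

Answer: 46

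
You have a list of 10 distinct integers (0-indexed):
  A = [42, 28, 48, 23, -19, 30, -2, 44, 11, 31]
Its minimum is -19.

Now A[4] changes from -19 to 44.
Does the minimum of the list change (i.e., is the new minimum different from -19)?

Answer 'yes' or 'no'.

Old min = -19
Change: A[4] -19 -> 44
Changed element was the min; new min must be rechecked.
New min = -2; changed? yes

Answer: yes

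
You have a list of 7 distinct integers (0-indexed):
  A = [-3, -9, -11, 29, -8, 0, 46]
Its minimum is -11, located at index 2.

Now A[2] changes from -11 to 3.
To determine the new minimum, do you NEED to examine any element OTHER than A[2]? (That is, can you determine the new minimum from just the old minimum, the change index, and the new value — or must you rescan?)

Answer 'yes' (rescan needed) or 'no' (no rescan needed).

Old min = -11 at index 2
Change at index 2: -11 -> 3
Index 2 WAS the min and new value 3 > old min -11. Must rescan other elements to find the new min.
Needs rescan: yes

Answer: yes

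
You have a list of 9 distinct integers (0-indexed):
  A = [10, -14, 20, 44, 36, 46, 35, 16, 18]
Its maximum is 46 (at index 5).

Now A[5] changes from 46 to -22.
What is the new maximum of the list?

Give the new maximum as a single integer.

Old max = 46 (at index 5)
Change: A[5] 46 -> -22
Changed element WAS the max -> may need rescan.
  Max of remaining elements: 44
  New max = max(-22, 44) = 44

Answer: 44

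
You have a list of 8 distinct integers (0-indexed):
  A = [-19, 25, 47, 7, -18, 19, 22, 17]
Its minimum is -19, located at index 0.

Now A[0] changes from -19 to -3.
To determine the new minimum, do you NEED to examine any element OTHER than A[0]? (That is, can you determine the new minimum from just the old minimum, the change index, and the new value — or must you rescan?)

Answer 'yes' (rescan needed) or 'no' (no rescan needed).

Answer: yes

Derivation:
Old min = -19 at index 0
Change at index 0: -19 -> -3
Index 0 WAS the min and new value -3 > old min -19. Must rescan other elements to find the new min.
Needs rescan: yes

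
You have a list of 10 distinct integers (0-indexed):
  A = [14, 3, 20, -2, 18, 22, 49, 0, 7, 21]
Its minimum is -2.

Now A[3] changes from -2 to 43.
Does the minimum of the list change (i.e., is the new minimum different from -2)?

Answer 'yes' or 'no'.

Old min = -2
Change: A[3] -2 -> 43
Changed element was the min; new min must be rechecked.
New min = 0; changed? yes

Answer: yes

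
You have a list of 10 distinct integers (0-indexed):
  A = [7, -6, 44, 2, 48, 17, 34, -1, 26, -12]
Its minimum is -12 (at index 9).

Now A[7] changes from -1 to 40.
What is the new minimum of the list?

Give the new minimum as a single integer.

Old min = -12 (at index 9)
Change: A[7] -1 -> 40
Changed element was NOT the old min.
  New min = min(old_min, new_val) = min(-12, 40) = -12

Answer: -12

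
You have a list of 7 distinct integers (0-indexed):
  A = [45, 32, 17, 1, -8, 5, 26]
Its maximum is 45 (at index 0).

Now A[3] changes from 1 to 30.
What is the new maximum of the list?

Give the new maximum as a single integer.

Answer: 45

Derivation:
Old max = 45 (at index 0)
Change: A[3] 1 -> 30
Changed element was NOT the old max.
  New max = max(old_max, new_val) = max(45, 30) = 45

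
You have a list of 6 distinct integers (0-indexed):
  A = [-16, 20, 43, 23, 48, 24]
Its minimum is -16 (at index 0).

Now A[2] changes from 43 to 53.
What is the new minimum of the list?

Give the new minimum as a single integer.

Answer: -16

Derivation:
Old min = -16 (at index 0)
Change: A[2] 43 -> 53
Changed element was NOT the old min.
  New min = min(old_min, new_val) = min(-16, 53) = -16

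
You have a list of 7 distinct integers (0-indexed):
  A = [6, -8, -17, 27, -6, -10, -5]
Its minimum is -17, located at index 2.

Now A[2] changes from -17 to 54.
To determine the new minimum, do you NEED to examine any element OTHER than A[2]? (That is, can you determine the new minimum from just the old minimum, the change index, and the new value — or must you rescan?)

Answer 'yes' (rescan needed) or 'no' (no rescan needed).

Old min = -17 at index 2
Change at index 2: -17 -> 54
Index 2 WAS the min and new value 54 > old min -17. Must rescan other elements to find the new min.
Needs rescan: yes

Answer: yes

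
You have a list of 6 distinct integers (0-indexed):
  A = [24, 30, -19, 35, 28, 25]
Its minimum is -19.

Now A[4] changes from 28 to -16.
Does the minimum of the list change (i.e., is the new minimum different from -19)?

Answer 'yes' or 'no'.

Old min = -19
Change: A[4] 28 -> -16
Changed element was NOT the min; min changes only if -16 < -19.
New min = -19; changed? no

Answer: no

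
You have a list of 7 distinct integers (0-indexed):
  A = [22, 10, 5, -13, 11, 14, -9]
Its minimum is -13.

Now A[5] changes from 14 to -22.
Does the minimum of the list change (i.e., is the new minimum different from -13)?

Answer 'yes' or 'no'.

Answer: yes

Derivation:
Old min = -13
Change: A[5] 14 -> -22
Changed element was NOT the min; min changes only if -22 < -13.
New min = -22; changed? yes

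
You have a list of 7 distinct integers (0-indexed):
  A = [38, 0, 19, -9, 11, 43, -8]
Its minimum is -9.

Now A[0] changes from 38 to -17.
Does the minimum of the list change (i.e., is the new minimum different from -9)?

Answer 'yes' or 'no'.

Old min = -9
Change: A[0] 38 -> -17
Changed element was NOT the min; min changes only if -17 < -9.
New min = -17; changed? yes

Answer: yes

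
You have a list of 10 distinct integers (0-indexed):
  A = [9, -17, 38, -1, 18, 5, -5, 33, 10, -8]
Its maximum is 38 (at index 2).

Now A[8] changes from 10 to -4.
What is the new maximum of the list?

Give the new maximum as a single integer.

Old max = 38 (at index 2)
Change: A[8] 10 -> -4
Changed element was NOT the old max.
  New max = max(old_max, new_val) = max(38, -4) = 38

Answer: 38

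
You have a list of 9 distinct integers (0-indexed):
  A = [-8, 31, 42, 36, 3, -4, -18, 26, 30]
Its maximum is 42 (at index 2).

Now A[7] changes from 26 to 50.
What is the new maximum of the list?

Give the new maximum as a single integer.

Old max = 42 (at index 2)
Change: A[7] 26 -> 50
Changed element was NOT the old max.
  New max = max(old_max, new_val) = max(42, 50) = 50

Answer: 50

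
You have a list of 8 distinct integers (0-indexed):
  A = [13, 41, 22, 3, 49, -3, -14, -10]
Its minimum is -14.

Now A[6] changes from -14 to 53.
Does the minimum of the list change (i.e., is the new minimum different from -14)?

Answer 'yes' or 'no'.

Answer: yes

Derivation:
Old min = -14
Change: A[6] -14 -> 53
Changed element was the min; new min must be rechecked.
New min = -10; changed? yes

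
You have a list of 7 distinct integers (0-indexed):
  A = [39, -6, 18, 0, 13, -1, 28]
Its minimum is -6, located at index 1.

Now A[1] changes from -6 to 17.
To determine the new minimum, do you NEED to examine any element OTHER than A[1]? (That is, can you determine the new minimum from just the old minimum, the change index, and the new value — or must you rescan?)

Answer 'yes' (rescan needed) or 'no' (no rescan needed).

Old min = -6 at index 1
Change at index 1: -6 -> 17
Index 1 WAS the min and new value 17 > old min -6. Must rescan other elements to find the new min.
Needs rescan: yes

Answer: yes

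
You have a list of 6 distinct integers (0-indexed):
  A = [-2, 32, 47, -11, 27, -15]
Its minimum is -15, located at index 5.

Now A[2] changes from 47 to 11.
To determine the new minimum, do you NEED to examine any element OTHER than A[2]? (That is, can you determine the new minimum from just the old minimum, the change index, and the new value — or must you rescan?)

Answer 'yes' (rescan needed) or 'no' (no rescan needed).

Answer: no

Derivation:
Old min = -15 at index 5
Change at index 2: 47 -> 11
Index 2 was NOT the min. New min = min(-15, 11). No rescan of other elements needed.
Needs rescan: no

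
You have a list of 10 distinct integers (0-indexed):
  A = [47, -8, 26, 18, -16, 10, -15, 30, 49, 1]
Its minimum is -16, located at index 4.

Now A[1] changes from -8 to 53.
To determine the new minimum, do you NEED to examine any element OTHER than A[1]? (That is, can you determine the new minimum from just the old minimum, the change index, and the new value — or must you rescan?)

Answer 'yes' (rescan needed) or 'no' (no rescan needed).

Answer: no

Derivation:
Old min = -16 at index 4
Change at index 1: -8 -> 53
Index 1 was NOT the min. New min = min(-16, 53). No rescan of other elements needed.
Needs rescan: no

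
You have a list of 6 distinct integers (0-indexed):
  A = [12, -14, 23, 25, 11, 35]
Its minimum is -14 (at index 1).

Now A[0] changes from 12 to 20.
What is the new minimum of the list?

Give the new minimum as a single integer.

Old min = -14 (at index 1)
Change: A[0] 12 -> 20
Changed element was NOT the old min.
  New min = min(old_min, new_val) = min(-14, 20) = -14

Answer: -14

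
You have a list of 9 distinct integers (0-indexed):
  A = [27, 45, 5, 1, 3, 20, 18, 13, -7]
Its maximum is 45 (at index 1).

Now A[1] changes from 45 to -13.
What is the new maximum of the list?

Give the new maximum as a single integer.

Answer: 27

Derivation:
Old max = 45 (at index 1)
Change: A[1] 45 -> -13
Changed element WAS the max -> may need rescan.
  Max of remaining elements: 27
  New max = max(-13, 27) = 27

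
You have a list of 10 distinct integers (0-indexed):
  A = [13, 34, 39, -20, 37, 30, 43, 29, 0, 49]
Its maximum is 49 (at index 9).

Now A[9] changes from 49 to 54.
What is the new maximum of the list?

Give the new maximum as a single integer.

Answer: 54

Derivation:
Old max = 49 (at index 9)
Change: A[9] 49 -> 54
Changed element WAS the max -> may need rescan.
  Max of remaining elements: 43
  New max = max(54, 43) = 54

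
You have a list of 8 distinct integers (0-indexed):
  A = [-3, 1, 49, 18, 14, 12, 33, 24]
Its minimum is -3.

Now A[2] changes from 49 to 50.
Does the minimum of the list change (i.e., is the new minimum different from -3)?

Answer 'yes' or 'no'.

Old min = -3
Change: A[2] 49 -> 50
Changed element was NOT the min; min changes only if 50 < -3.
New min = -3; changed? no

Answer: no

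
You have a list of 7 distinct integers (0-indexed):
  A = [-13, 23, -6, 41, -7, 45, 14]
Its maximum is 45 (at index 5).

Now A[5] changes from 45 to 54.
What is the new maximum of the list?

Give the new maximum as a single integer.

Answer: 54

Derivation:
Old max = 45 (at index 5)
Change: A[5] 45 -> 54
Changed element WAS the max -> may need rescan.
  Max of remaining elements: 41
  New max = max(54, 41) = 54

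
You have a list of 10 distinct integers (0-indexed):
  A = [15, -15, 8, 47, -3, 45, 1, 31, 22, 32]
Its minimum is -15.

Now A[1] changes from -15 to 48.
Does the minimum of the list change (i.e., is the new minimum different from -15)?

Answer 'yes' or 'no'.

Old min = -15
Change: A[1] -15 -> 48
Changed element was the min; new min must be rechecked.
New min = -3; changed? yes

Answer: yes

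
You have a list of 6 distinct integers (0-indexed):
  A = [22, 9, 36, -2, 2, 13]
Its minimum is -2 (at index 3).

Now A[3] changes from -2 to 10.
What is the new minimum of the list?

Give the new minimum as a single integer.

Answer: 2

Derivation:
Old min = -2 (at index 3)
Change: A[3] -2 -> 10
Changed element WAS the min. Need to check: is 10 still <= all others?
  Min of remaining elements: 2
  New min = min(10, 2) = 2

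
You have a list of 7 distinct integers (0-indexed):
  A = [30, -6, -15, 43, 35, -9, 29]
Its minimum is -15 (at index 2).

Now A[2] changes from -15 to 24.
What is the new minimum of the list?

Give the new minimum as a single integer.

Old min = -15 (at index 2)
Change: A[2] -15 -> 24
Changed element WAS the min. Need to check: is 24 still <= all others?
  Min of remaining elements: -9
  New min = min(24, -9) = -9

Answer: -9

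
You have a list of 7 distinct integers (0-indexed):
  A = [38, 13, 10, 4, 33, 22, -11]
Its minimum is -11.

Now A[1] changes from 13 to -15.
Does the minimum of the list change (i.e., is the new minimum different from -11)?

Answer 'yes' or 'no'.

Answer: yes

Derivation:
Old min = -11
Change: A[1] 13 -> -15
Changed element was NOT the min; min changes only if -15 < -11.
New min = -15; changed? yes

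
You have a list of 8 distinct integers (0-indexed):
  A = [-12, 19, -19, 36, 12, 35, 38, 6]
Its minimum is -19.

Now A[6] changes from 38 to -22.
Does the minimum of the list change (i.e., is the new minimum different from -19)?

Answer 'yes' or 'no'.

Old min = -19
Change: A[6] 38 -> -22
Changed element was NOT the min; min changes only if -22 < -19.
New min = -22; changed? yes

Answer: yes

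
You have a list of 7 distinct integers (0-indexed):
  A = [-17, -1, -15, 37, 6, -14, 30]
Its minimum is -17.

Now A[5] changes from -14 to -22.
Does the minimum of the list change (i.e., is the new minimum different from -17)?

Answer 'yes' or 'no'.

Old min = -17
Change: A[5] -14 -> -22
Changed element was NOT the min; min changes only if -22 < -17.
New min = -22; changed? yes

Answer: yes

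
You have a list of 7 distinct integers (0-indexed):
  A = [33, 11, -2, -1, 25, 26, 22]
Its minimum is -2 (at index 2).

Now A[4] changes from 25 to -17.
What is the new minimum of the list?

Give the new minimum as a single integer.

Answer: -17

Derivation:
Old min = -2 (at index 2)
Change: A[4] 25 -> -17
Changed element was NOT the old min.
  New min = min(old_min, new_val) = min(-2, -17) = -17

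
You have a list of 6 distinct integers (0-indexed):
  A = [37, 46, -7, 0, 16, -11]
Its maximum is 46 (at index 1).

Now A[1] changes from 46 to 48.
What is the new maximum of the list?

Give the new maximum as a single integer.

Old max = 46 (at index 1)
Change: A[1] 46 -> 48
Changed element WAS the max -> may need rescan.
  Max of remaining elements: 37
  New max = max(48, 37) = 48

Answer: 48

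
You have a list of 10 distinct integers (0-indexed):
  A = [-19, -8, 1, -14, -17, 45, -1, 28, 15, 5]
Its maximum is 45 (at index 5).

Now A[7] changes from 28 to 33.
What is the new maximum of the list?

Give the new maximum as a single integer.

Answer: 45

Derivation:
Old max = 45 (at index 5)
Change: A[7] 28 -> 33
Changed element was NOT the old max.
  New max = max(old_max, new_val) = max(45, 33) = 45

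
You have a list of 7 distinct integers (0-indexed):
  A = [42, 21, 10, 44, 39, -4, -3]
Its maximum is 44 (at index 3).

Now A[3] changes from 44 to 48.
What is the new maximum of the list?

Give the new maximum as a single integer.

Old max = 44 (at index 3)
Change: A[3] 44 -> 48
Changed element WAS the max -> may need rescan.
  Max of remaining elements: 42
  New max = max(48, 42) = 48

Answer: 48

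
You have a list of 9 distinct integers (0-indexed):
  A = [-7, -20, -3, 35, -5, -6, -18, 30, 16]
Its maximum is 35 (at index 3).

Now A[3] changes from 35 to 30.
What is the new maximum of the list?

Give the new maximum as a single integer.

Answer: 30

Derivation:
Old max = 35 (at index 3)
Change: A[3] 35 -> 30
Changed element WAS the max -> may need rescan.
  Max of remaining elements: 30
  New max = max(30, 30) = 30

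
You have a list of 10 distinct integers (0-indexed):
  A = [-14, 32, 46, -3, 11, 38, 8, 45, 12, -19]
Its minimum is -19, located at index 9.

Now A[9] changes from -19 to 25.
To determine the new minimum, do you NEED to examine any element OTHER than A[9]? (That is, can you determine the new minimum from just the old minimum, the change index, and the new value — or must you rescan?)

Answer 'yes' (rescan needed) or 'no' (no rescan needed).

Answer: yes

Derivation:
Old min = -19 at index 9
Change at index 9: -19 -> 25
Index 9 WAS the min and new value 25 > old min -19. Must rescan other elements to find the new min.
Needs rescan: yes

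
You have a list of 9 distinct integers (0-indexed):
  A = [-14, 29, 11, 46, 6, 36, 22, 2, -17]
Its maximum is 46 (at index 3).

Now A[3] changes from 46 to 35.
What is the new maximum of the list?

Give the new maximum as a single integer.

Old max = 46 (at index 3)
Change: A[3] 46 -> 35
Changed element WAS the max -> may need rescan.
  Max of remaining elements: 36
  New max = max(35, 36) = 36

Answer: 36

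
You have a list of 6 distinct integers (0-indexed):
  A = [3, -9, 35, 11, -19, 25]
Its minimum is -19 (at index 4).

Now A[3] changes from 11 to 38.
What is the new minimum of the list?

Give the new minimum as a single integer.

Answer: -19

Derivation:
Old min = -19 (at index 4)
Change: A[3] 11 -> 38
Changed element was NOT the old min.
  New min = min(old_min, new_val) = min(-19, 38) = -19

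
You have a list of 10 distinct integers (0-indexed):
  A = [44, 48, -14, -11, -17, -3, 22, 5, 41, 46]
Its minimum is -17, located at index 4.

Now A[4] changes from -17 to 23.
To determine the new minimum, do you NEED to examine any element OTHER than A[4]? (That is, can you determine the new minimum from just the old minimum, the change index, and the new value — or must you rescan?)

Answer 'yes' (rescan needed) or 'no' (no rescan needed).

Old min = -17 at index 4
Change at index 4: -17 -> 23
Index 4 WAS the min and new value 23 > old min -17. Must rescan other elements to find the new min.
Needs rescan: yes

Answer: yes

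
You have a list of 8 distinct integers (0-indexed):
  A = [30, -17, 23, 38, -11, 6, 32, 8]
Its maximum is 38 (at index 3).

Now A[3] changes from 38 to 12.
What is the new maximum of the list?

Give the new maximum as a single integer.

Answer: 32

Derivation:
Old max = 38 (at index 3)
Change: A[3] 38 -> 12
Changed element WAS the max -> may need rescan.
  Max of remaining elements: 32
  New max = max(12, 32) = 32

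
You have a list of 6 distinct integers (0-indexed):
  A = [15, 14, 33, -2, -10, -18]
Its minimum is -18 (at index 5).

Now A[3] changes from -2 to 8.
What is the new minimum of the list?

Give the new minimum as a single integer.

Old min = -18 (at index 5)
Change: A[3] -2 -> 8
Changed element was NOT the old min.
  New min = min(old_min, new_val) = min(-18, 8) = -18

Answer: -18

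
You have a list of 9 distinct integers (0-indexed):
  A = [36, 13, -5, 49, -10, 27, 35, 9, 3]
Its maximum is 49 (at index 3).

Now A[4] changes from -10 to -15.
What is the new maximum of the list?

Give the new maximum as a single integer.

Old max = 49 (at index 3)
Change: A[4] -10 -> -15
Changed element was NOT the old max.
  New max = max(old_max, new_val) = max(49, -15) = 49

Answer: 49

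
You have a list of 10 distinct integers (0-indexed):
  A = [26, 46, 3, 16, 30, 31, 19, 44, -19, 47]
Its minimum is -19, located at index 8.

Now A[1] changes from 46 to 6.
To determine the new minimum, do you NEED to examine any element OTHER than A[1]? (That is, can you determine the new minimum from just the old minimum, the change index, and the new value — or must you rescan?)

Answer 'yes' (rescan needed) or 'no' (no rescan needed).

Answer: no

Derivation:
Old min = -19 at index 8
Change at index 1: 46 -> 6
Index 1 was NOT the min. New min = min(-19, 6). No rescan of other elements needed.
Needs rescan: no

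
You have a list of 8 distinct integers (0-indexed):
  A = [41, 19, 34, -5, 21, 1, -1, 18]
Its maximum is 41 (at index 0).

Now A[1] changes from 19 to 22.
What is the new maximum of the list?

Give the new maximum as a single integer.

Answer: 41

Derivation:
Old max = 41 (at index 0)
Change: A[1] 19 -> 22
Changed element was NOT the old max.
  New max = max(old_max, new_val) = max(41, 22) = 41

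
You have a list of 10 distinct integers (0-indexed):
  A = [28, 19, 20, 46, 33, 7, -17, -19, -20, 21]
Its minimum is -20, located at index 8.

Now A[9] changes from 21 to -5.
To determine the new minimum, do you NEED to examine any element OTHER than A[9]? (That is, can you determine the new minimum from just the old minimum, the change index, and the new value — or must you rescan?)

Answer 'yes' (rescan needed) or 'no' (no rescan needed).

Old min = -20 at index 8
Change at index 9: 21 -> -5
Index 9 was NOT the min. New min = min(-20, -5). No rescan of other elements needed.
Needs rescan: no

Answer: no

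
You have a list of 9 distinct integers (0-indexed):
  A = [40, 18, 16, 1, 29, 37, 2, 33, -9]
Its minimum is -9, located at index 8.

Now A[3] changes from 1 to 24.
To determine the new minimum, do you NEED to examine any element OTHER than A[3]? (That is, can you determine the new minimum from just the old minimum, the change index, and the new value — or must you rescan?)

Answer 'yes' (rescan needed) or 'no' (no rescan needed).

Old min = -9 at index 8
Change at index 3: 1 -> 24
Index 3 was NOT the min. New min = min(-9, 24). No rescan of other elements needed.
Needs rescan: no

Answer: no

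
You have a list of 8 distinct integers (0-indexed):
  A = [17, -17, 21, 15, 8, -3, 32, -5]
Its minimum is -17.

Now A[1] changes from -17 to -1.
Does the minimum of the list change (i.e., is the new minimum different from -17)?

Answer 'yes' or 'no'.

Answer: yes

Derivation:
Old min = -17
Change: A[1] -17 -> -1
Changed element was the min; new min must be rechecked.
New min = -5; changed? yes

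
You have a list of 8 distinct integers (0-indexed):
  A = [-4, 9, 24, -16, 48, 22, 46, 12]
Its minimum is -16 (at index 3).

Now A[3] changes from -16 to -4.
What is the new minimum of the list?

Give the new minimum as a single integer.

Answer: -4

Derivation:
Old min = -16 (at index 3)
Change: A[3] -16 -> -4
Changed element WAS the min. Need to check: is -4 still <= all others?
  Min of remaining elements: -4
  New min = min(-4, -4) = -4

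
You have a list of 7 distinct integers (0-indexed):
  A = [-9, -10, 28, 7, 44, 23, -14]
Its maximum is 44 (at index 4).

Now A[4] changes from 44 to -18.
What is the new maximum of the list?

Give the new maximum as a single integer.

Answer: 28

Derivation:
Old max = 44 (at index 4)
Change: A[4] 44 -> -18
Changed element WAS the max -> may need rescan.
  Max of remaining elements: 28
  New max = max(-18, 28) = 28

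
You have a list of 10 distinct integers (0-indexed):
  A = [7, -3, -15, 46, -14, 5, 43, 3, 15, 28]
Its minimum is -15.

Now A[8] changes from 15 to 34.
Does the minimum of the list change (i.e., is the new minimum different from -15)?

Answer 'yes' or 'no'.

Answer: no

Derivation:
Old min = -15
Change: A[8] 15 -> 34
Changed element was NOT the min; min changes only if 34 < -15.
New min = -15; changed? no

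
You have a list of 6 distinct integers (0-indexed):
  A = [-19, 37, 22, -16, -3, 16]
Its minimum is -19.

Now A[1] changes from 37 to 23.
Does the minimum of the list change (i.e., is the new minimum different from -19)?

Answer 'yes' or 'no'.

Old min = -19
Change: A[1] 37 -> 23
Changed element was NOT the min; min changes only if 23 < -19.
New min = -19; changed? no

Answer: no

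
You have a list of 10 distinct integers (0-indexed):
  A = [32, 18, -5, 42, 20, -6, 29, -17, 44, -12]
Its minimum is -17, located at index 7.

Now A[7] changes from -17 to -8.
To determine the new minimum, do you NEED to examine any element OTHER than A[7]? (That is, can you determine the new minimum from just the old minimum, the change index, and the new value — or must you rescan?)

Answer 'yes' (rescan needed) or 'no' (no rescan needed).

Old min = -17 at index 7
Change at index 7: -17 -> -8
Index 7 WAS the min and new value -8 > old min -17. Must rescan other elements to find the new min.
Needs rescan: yes

Answer: yes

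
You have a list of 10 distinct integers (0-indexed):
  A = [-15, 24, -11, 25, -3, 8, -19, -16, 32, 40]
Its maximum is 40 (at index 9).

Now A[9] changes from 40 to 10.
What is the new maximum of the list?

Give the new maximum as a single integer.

Answer: 32

Derivation:
Old max = 40 (at index 9)
Change: A[9] 40 -> 10
Changed element WAS the max -> may need rescan.
  Max of remaining elements: 32
  New max = max(10, 32) = 32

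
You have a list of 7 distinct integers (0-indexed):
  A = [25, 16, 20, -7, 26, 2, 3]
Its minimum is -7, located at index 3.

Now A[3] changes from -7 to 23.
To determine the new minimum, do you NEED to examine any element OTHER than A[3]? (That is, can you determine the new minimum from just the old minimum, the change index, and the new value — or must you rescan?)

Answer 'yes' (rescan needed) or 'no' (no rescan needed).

Old min = -7 at index 3
Change at index 3: -7 -> 23
Index 3 WAS the min and new value 23 > old min -7. Must rescan other elements to find the new min.
Needs rescan: yes

Answer: yes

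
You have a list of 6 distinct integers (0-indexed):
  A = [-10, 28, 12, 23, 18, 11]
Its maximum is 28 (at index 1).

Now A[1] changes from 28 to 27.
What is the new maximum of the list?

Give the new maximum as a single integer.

Old max = 28 (at index 1)
Change: A[1] 28 -> 27
Changed element WAS the max -> may need rescan.
  Max of remaining elements: 23
  New max = max(27, 23) = 27

Answer: 27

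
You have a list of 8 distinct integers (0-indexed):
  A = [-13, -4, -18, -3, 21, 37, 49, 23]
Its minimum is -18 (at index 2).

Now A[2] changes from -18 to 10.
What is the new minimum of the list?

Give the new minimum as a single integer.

Old min = -18 (at index 2)
Change: A[2] -18 -> 10
Changed element WAS the min. Need to check: is 10 still <= all others?
  Min of remaining elements: -13
  New min = min(10, -13) = -13

Answer: -13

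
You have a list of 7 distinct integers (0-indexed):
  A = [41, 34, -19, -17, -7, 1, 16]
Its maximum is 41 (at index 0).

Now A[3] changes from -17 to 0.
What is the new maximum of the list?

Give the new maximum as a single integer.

Old max = 41 (at index 0)
Change: A[3] -17 -> 0
Changed element was NOT the old max.
  New max = max(old_max, new_val) = max(41, 0) = 41

Answer: 41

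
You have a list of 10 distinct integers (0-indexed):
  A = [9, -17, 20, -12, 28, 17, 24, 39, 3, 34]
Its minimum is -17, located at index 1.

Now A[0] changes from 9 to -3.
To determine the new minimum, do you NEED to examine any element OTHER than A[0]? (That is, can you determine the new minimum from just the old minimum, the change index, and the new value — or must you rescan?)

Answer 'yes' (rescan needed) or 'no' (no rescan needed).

Old min = -17 at index 1
Change at index 0: 9 -> -3
Index 0 was NOT the min. New min = min(-17, -3). No rescan of other elements needed.
Needs rescan: no

Answer: no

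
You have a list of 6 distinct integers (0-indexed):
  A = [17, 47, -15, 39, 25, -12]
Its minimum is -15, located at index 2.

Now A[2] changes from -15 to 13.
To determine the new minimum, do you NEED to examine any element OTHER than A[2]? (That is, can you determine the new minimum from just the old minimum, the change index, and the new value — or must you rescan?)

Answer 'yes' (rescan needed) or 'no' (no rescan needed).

Answer: yes

Derivation:
Old min = -15 at index 2
Change at index 2: -15 -> 13
Index 2 WAS the min and new value 13 > old min -15. Must rescan other elements to find the new min.
Needs rescan: yes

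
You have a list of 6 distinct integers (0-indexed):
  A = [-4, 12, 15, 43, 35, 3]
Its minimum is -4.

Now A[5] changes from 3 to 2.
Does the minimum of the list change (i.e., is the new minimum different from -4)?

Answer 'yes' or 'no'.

Old min = -4
Change: A[5] 3 -> 2
Changed element was NOT the min; min changes only if 2 < -4.
New min = -4; changed? no

Answer: no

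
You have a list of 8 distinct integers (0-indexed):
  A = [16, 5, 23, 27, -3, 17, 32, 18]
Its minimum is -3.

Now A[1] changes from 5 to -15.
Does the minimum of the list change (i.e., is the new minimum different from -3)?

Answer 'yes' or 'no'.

Answer: yes

Derivation:
Old min = -3
Change: A[1] 5 -> -15
Changed element was NOT the min; min changes only if -15 < -3.
New min = -15; changed? yes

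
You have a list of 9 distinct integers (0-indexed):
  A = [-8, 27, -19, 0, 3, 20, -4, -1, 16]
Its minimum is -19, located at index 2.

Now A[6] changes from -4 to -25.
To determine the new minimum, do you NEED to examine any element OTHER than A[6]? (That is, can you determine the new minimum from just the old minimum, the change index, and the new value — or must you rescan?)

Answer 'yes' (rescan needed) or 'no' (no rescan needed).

Answer: no

Derivation:
Old min = -19 at index 2
Change at index 6: -4 -> -25
Index 6 was NOT the min. New min = min(-19, -25). No rescan of other elements needed.
Needs rescan: no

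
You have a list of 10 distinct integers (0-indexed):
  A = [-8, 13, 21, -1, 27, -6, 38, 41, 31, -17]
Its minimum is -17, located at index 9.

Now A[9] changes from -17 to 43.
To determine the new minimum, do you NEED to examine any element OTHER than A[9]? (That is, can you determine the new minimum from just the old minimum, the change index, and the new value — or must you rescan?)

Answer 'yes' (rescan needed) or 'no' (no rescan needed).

Old min = -17 at index 9
Change at index 9: -17 -> 43
Index 9 WAS the min and new value 43 > old min -17. Must rescan other elements to find the new min.
Needs rescan: yes

Answer: yes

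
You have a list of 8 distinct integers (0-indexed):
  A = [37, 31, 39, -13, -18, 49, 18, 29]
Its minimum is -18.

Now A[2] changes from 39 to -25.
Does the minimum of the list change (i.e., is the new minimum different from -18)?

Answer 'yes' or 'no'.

Old min = -18
Change: A[2] 39 -> -25
Changed element was NOT the min; min changes only if -25 < -18.
New min = -25; changed? yes

Answer: yes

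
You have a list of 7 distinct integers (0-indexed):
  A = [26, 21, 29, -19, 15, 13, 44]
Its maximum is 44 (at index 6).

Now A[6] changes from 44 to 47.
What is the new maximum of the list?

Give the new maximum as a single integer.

Old max = 44 (at index 6)
Change: A[6] 44 -> 47
Changed element WAS the max -> may need rescan.
  Max of remaining elements: 29
  New max = max(47, 29) = 47

Answer: 47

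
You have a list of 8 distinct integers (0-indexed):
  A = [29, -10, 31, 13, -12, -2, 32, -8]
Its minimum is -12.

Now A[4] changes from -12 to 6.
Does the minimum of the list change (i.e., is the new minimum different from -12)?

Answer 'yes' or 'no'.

Answer: yes

Derivation:
Old min = -12
Change: A[4] -12 -> 6
Changed element was the min; new min must be rechecked.
New min = -10; changed? yes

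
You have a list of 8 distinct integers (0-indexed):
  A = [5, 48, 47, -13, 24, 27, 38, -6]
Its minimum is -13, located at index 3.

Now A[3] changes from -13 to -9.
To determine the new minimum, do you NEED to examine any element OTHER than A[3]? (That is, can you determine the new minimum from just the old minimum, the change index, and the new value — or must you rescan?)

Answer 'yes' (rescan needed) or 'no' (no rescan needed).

Answer: yes

Derivation:
Old min = -13 at index 3
Change at index 3: -13 -> -9
Index 3 WAS the min and new value -9 > old min -13. Must rescan other elements to find the new min.
Needs rescan: yes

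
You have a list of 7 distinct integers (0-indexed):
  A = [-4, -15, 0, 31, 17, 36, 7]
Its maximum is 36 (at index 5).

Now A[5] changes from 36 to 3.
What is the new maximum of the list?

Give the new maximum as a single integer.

Answer: 31

Derivation:
Old max = 36 (at index 5)
Change: A[5] 36 -> 3
Changed element WAS the max -> may need rescan.
  Max of remaining elements: 31
  New max = max(3, 31) = 31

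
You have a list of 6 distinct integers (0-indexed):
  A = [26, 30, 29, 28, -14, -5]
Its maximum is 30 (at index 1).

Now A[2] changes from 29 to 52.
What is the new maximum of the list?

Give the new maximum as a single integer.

Old max = 30 (at index 1)
Change: A[2] 29 -> 52
Changed element was NOT the old max.
  New max = max(old_max, new_val) = max(30, 52) = 52

Answer: 52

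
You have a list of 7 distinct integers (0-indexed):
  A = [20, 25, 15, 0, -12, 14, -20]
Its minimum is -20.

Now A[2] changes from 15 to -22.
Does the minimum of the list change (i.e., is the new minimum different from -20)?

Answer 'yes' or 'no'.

Answer: yes

Derivation:
Old min = -20
Change: A[2] 15 -> -22
Changed element was NOT the min; min changes only if -22 < -20.
New min = -22; changed? yes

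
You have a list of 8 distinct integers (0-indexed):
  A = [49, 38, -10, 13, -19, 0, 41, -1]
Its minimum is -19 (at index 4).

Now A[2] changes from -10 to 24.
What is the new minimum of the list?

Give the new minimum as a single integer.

Answer: -19

Derivation:
Old min = -19 (at index 4)
Change: A[2] -10 -> 24
Changed element was NOT the old min.
  New min = min(old_min, new_val) = min(-19, 24) = -19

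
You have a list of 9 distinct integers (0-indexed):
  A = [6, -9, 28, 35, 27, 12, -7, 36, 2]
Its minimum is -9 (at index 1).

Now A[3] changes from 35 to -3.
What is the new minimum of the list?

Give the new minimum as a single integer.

Old min = -9 (at index 1)
Change: A[3] 35 -> -3
Changed element was NOT the old min.
  New min = min(old_min, new_val) = min(-9, -3) = -9

Answer: -9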